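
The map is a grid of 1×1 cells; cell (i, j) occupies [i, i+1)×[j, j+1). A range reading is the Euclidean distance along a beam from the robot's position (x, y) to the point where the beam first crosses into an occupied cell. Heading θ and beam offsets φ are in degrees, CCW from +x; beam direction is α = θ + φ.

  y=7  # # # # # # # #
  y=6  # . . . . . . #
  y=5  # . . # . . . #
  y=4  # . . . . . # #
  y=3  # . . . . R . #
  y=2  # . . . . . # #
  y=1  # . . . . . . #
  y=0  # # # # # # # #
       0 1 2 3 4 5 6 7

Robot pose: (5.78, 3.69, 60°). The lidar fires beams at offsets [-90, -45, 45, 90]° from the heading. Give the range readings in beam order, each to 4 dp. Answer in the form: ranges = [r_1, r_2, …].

beam 1: φ=-90°, α=330°
  cosα=0.8660 sinα=-0.5000 | (5,3) | tMaxX 0.2540 tMaxY 1.3800 | tΔX 1.1547 tΔY 2.0000
    t=0.2540 [x] (6,3)
    t=1.3800 [y] (6,2) — stop
  → r_1 = 1.3800
beam 2: φ=-45°, α=15°
  cosα=0.9659 sinα=0.2588 | (5,3) | tMaxX 0.2278 tMaxY 1.1977 | tΔX 1.0353 tΔY 3.8637
    t=0.2278 [x] (6,3)
    t=1.1977 [y] (6,4) — stop
  → r_2 = 1.1977
beam 3: φ=45°, α=105°
  cosα=-0.2588 sinα=0.9659 | (5,3) | tMaxX 3.0137 tMaxY 0.3209 | tΔX 3.8637 tΔY 1.0353
    t=0.3209 [y] (5,4)
    t=1.3562 [y] (5,5)
    t=2.3915 [y] (5,6)
    t=3.0137 [x] (4,6)
    t=3.4268 [y] (4,7) — stop
  → r_3 = 3.4268
beam 4: φ=90°, α=150°
  cosα=-0.8660 sinα=0.5000 | (5,3) | tMaxX 0.9007 tMaxY 0.6200 | tΔX 1.1547 tΔY 2.0000
    t=0.6200 [y] (5,4)
    t=0.9007 [x] (4,4)
    t=2.0554 [x] (3,4)
    t=2.6200 [y] (3,5) — stop
  → r_4 = 2.6200

ranges = [1.3800, 1.1977, 3.4268, 2.6200]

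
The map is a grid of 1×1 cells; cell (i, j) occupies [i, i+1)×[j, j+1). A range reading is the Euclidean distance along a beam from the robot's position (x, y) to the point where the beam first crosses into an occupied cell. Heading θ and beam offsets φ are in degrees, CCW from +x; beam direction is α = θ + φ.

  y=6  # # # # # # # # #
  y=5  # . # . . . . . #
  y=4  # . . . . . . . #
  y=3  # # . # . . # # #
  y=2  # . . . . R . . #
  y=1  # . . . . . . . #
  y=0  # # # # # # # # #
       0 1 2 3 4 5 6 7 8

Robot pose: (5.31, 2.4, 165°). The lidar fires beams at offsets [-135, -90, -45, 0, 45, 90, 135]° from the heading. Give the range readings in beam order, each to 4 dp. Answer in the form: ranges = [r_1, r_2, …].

ranges = [1.2000, 3.7270, 4.1569, 2.3182, 2.8000, 1.4494, 1.6166]

beam 1: φ=-135°, α=30°
  dir = (cos 30°, sin 30°) = (0.8660, 0.5000); from cell (5,2)
  next x-line at t=0.7967, next y-line at t=1.2000; Δt_x=1.1547, Δt_y=2.0000
    x: enter (6,2) at t=0.7967
    y: enter (6,3) at t=1.2000 ← occupied
  → r_1 = 1.2000
beam 2: φ=-90°, α=75°
  dir = (cos 75°, sin 75°) = (0.2588, 0.9659); from cell (5,2)
  next x-line at t=2.6660, next y-line at t=0.6212; Δt_x=3.8637, Δt_y=1.0353
    y: enter (5,3) at t=0.6212
    y: enter (5,4) at t=1.6564
    x: enter (6,4) at t=2.6660
    y: enter (6,5) at t=2.6917
    y: enter (6,6) at t=3.7270 ← occupied
  → r_2 = 3.7270
beam 3: φ=-45°, α=120°
  dir = (cos 120°, sin 120°) = (-0.5000, 0.8660); from cell (5,2)
  next x-line at t=0.6200, next y-line at t=0.6928; Δt_x=2.0000, Δt_y=1.1547
    x: enter (4,2) at t=0.6200
    y: enter (4,3) at t=0.6928
    y: enter (4,4) at t=1.8475
    x: enter (3,4) at t=2.6200
    y: enter (3,5) at t=3.0022
    y: enter (3,6) at t=4.1569 ← occupied
  → r_3 = 4.1569
beam 4: φ=0°, α=165°
  dir = (cos 165°, sin 165°) = (-0.9659, 0.2588); from cell (5,2)
  next x-line at t=0.3209, next y-line at t=2.3182; Δt_x=1.0353, Δt_y=3.8637
    x: enter (4,2) at t=0.3209
    x: enter (3,2) at t=1.3562
    y: enter (3,3) at t=2.3182 ← occupied
  → r_4 = 2.3182
beam 5: φ=45°, α=210°
  dir = (cos 210°, sin 210°) = (-0.8660, -0.5000); from cell (5,2)
  next x-line at t=0.3580, next y-line at t=0.8000; Δt_x=1.1547, Δt_y=2.0000
    x: enter (4,2) at t=0.3580
    y: enter (4,1) at t=0.8000
    x: enter (3,1) at t=1.5127
    x: enter (2,1) at t=2.6674
    y: enter (2,0) at t=2.8000 ← occupied
  → r_5 = 2.8000
beam 6: φ=90°, α=255°
  dir = (cos 255°, sin 255°) = (-0.2588, -0.9659); from cell (5,2)
  next x-line at t=1.1977, next y-line at t=0.4141; Δt_x=3.8637, Δt_y=1.0353
    y: enter (5,1) at t=0.4141
    x: enter (4,1) at t=1.1977
    y: enter (4,0) at t=1.4494 ← occupied
  → r_6 = 1.4494
beam 7: φ=135°, α=300°
  dir = (cos 300°, sin 300°) = (0.5000, -0.8660); from cell (5,2)
  next x-line at t=1.3800, next y-line at t=0.4619; Δt_x=2.0000, Δt_y=1.1547
    y: enter (5,1) at t=0.4619
    x: enter (6,1) at t=1.3800
    y: enter (6,0) at t=1.6166 ← occupied
  → r_7 = 1.6166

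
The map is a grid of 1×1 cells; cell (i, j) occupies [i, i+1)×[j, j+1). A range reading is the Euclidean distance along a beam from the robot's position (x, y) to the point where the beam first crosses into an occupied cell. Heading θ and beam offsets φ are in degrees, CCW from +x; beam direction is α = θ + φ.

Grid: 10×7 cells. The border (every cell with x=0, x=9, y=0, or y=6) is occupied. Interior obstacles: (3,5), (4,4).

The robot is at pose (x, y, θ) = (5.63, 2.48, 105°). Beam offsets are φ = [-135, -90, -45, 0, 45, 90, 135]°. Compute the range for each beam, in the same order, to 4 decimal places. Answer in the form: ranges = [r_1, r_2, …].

beam 1: φ=-135°, α=330°
  d=(0.8660,-0.5000)  start (5,2)  tX=0.4272 tY=0.9600  stride 1/|dx|=1.1547 1/|dy|=2.0000
    cross x-line → (6,2), t=0.4272
    cross y-line → (6,1), t=0.9600
    cross x-line → (7,1), t=1.5819
    cross x-line → (8,1), t=2.7366
    cross y-line → (8,0), t=2.9600 (wall)
  → r_1 = 2.9600
beam 2: φ=-90°, α=15°
  d=(0.9659,0.2588)  start (5,2)  tX=0.3831 tY=2.0091  stride 1/|dx|=1.0353 1/|dy|=3.8637
    cross x-line → (6,2), t=0.3831
    cross x-line → (7,2), t=1.4183
    cross y-line → (7,3), t=2.0091
    cross x-line → (8,3), t=2.4536
    cross x-line → (9,3), t=3.4889 (wall)
  → r_2 = 3.4889
beam 3: φ=-45°, α=60°
  d=(0.5000,0.8660)  start (5,2)  tX=0.7400 tY=0.6004  stride 1/|dx|=2.0000 1/|dy|=1.1547
    cross y-line → (5,3), t=0.6004
    cross x-line → (6,3), t=0.7400
    cross y-line → (6,4), t=1.7551
    cross x-line → (7,4), t=2.7400
    cross y-line → (7,5), t=2.9098
    cross y-line → (7,6), t=4.0645 (wall)
  → r_3 = 4.0645
beam 4: φ=0°, α=105°
  d=(-0.2588,0.9659)  start (5,2)  tX=2.4341 tY=0.5383  stride 1/|dx|=3.8637 1/|dy|=1.0353
    cross y-line → (5,3), t=0.5383
    cross y-line → (5,4), t=1.5736
    cross x-line → (4,4), t=2.4341 (wall)
  → r_4 = 2.4341
beam 5: φ=45°, α=150°
  d=(-0.8660,0.5000)  start (5,2)  tX=0.7275 tY=1.0400  stride 1/|dx|=1.1547 1/|dy|=2.0000
    cross x-line → (4,2), t=0.7275
    cross y-line → (4,3), t=1.0400
    cross x-line → (3,3), t=1.8822
    cross x-line → (2,3), t=3.0369
    cross y-line → (2,4), t=3.0400
    cross x-line → (1,4), t=4.1916
    cross y-line → (1,5), t=5.0400
    cross x-line → (0,5), t=5.3463 (wall)
  → r_5 = 5.3463
beam 6: φ=90°, α=195°
  d=(-0.9659,-0.2588)  start (5,2)  tX=0.6522 tY=1.8546  stride 1/|dx|=1.0353 1/|dy|=3.8637
    cross x-line → (4,2), t=0.6522
    cross x-line → (3,2), t=1.6875
    cross y-line → (3,1), t=1.8546
    cross x-line → (2,1), t=2.7228
    cross x-line → (1,1), t=3.7581
    cross x-line → (0,1), t=4.7933 (wall)
  → r_6 = 4.7933
beam 7: φ=135°, α=240°
  d=(-0.5000,-0.8660)  start (5,2)  tX=1.2600 tY=0.5543  stride 1/|dx|=2.0000 1/|dy|=1.1547
    cross y-line → (5,1), t=0.5543
    cross x-line → (4,1), t=1.2600
    cross y-line → (4,0), t=1.7090 (wall)
  → r_7 = 1.7090

ranges = [2.9600, 3.4889, 4.0645, 2.4341, 5.3463, 4.7933, 1.7090]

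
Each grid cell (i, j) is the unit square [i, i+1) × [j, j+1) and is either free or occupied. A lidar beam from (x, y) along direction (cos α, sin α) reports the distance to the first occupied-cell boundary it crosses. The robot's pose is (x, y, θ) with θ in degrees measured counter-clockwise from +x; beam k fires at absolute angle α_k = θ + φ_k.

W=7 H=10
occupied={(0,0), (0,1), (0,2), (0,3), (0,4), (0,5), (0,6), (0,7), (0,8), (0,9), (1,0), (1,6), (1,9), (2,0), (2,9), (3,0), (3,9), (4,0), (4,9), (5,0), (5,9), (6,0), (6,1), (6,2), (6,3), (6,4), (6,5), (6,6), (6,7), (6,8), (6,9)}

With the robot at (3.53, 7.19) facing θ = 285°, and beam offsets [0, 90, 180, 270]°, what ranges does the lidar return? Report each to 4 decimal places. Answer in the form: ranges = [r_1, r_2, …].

ranges = [6.4084, 2.5571, 1.8738, 1.5840]

beam 1: φ=0°, α=285°
  dir = (cos 285°, sin 285°) = (0.2588, -0.9659); from cell (3,7)
  next x-line at t=1.8159, next y-line at t=0.1967; Δt_x=3.8637, Δt_y=1.0353
    y: enter (3,6) at t=0.1967
    y: enter (3,5) at t=1.2320
    x: enter (4,5) at t=1.8159
    y: enter (4,4) at t=2.2673
    y: enter (4,3) at t=3.3025
    y: enter (4,2) at t=4.3378
    y: enter (4,1) at t=5.3731
    x: enter (5,1) at t=5.6796
    y: enter (5,0) at t=6.4084 ← occupied
  → r_1 = 6.4084
beam 2: φ=90°, α=15°
  dir = (cos 15°, sin 15°) = (0.9659, 0.2588); from cell (3,7)
  next x-line at t=0.4866, next y-line at t=3.1296; Δt_x=1.0353, Δt_y=3.8637
    x: enter (4,7) at t=0.4866
    x: enter (5,7) at t=1.5219
    x: enter (6,7) at t=2.5571 ← occupied
  → r_2 = 2.5571
beam 3: φ=180°, α=105°
  dir = (cos 105°, sin 105°) = (-0.2588, 0.9659); from cell (3,7)
  next x-line at t=2.0478, next y-line at t=0.8386; Δt_x=3.8637, Δt_y=1.0353
    y: enter (3,8) at t=0.8386
    y: enter (3,9) at t=1.8738 ← occupied
  → r_3 = 1.8738
beam 4: φ=270°, α=195°
  dir = (cos 195°, sin 195°) = (-0.9659, -0.2588); from cell (3,7)
  next x-line at t=0.5487, next y-line at t=0.7341; Δt_x=1.0353, Δt_y=3.8637
    x: enter (2,7) at t=0.5487
    y: enter (2,6) at t=0.7341
    x: enter (1,6) at t=1.5840 ← occupied
  → r_4 = 1.5840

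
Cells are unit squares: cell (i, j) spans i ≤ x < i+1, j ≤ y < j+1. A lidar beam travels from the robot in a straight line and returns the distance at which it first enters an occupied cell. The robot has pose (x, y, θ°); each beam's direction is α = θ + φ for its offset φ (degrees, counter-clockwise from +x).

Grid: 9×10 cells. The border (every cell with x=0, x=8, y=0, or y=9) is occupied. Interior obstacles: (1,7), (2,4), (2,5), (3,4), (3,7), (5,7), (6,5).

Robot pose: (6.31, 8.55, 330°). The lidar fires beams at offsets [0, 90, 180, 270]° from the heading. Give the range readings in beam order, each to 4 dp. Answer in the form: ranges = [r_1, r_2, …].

ranges = [1.9514, 0.5196, 0.9000, 0.6351]

beam 1: φ=0°, α=330°
  cosα=0.8660 sinα=-0.5000 | (6,8) | tMaxX 0.7967 tMaxY 1.1000 | tΔX 1.1547 tΔY 2.0000
    t=0.7967 [x] (7,8)
    t=1.1000 [y] (7,7)
    t=1.9514 [x] (8,7) — stop
  → r_1 = 1.9514
beam 2: φ=90°, α=60°
  cosα=0.5000 sinα=0.8660 | (6,8) | tMaxX 1.3800 tMaxY 0.5196 | tΔX 2.0000 tΔY 1.1547
    t=0.5196 [y] (6,9) — stop
  → r_2 = 0.5196
beam 3: φ=180°, α=150°
  cosα=-0.8660 sinα=0.5000 | (6,8) | tMaxX 0.3580 tMaxY 0.9000 | tΔX 1.1547 tΔY 2.0000
    t=0.3580 [x] (5,8)
    t=0.9000 [y] (5,9) — stop
  → r_3 = 0.9000
beam 4: φ=270°, α=240°
  cosα=-0.5000 sinα=-0.8660 | (6,8) | tMaxX 0.6200 tMaxY 0.6351 | tΔX 2.0000 tΔY 1.1547
    t=0.6200 [x] (5,8)
    t=0.6351 [y] (5,7) — stop
  → r_4 = 0.6351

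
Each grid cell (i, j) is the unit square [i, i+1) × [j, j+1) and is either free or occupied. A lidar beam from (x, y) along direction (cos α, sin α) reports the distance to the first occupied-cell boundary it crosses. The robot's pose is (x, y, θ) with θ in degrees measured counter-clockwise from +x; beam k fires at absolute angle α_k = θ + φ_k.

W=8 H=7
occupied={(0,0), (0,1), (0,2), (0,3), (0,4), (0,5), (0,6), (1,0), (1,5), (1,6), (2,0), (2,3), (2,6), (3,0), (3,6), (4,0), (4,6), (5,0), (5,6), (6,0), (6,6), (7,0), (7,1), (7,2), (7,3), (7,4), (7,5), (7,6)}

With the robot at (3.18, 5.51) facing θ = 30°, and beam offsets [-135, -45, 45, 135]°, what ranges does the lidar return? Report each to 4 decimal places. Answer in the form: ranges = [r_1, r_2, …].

ranges = [1.5633, 3.9548, 0.5073, 1.2216]

beam 1: φ=-135°, α=255°
  dir = (cos 255°, sin 255°) = (-0.2588, -0.9659); from cell (3,5)
  next x-line at t=0.6955, next y-line at t=0.5280; Δt_x=3.8637, Δt_y=1.0353
    y: enter (3,4) at t=0.5280
    x: enter (2,4) at t=0.6955
    y: enter (2,3) at t=1.5633 ← occupied
  → r_1 = 1.5633
beam 2: φ=-45°, α=345°
  dir = (cos 345°, sin 345°) = (0.9659, -0.2588); from cell (3,5)
  next x-line at t=0.8489, next y-line at t=1.9705; Δt_x=1.0353, Δt_y=3.8637
    x: enter (4,5) at t=0.8489
    x: enter (5,5) at t=1.8842
    y: enter (5,4) at t=1.9705
    x: enter (6,4) at t=2.9195
    x: enter (7,4) at t=3.9548 ← occupied
  → r_2 = 3.9548
beam 3: φ=45°, α=75°
  dir = (cos 75°, sin 75°) = (0.2588, 0.9659); from cell (3,5)
  next x-line at t=3.1682, next y-line at t=0.5073; Δt_x=3.8637, Δt_y=1.0353
    y: enter (3,6) at t=0.5073 ← occupied
  → r_3 = 0.5073
beam 4: φ=135°, α=165°
  dir = (cos 165°, sin 165°) = (-0.9659, 0.2588); from cell (3,5)
  next x-line at t=0.1863, next y-line at t=1.8932; Δt_x=1.0353, Δt_y=3.8637
    x: enter (2,5) at t=0.1863
    x: enter (1,5) at t=1.2216 ← occupied
  → r_4 = 1.2216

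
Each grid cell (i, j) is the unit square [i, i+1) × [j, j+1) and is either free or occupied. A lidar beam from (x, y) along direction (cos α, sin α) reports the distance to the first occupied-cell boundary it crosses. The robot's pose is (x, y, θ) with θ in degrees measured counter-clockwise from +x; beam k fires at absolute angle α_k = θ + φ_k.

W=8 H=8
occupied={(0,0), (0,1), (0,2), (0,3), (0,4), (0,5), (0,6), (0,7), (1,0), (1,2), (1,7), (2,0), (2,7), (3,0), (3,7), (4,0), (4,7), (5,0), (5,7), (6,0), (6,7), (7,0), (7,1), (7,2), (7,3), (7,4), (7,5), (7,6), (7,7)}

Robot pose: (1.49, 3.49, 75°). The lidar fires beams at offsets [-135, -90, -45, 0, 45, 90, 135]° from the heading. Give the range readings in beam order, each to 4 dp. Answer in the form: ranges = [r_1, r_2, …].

beam 1: φ=-135°, α=300°
  d=(0.5000,-0.8660)  start (1,3)  tX=1.0200 tY=0.5658  stride 1/|dx|=2.0000 1/|dy|=1.1547
    cross y-line → (1,2), t=0.5658 (wall)
  → r_1 = 0.5658
beam 2: φ=-90°, α=345°
  d=(0.9659,-0.2588)  start (1,3)  tX=0.5280 tY=1.8932  stride 1/|dx|=1.0353 1/|dy|=3.8637
    cross x-line → (2,3), t=0.5280
    cross x-line → (3,3), t=1.5633
    cross y-line → (3,2), t=1.8932
    cross x-line → (4,2), t=2.5985
    cross x-line → (5,2), t=3.6338
    cross x-line → (6,2), t=4.6691
    cross x-line → (7,2), t=5.7044 (wall)
  → r_2 = 5.7044
beam 3: φ=-45°, α=30°
  d=(0.8660,0.5000)  start (1,3)  tX=0.5889 tY=1.0200  stride 1/|dx|=1.1547 1/|dy|=2.0000
    cross x-line → (2,3), t=0.5889
    cross y-line → (2,4), t=1.0200
    cross x-line → (3,4), t=1.7436
    cross x-line → (4,4), t=2.8983
    cross y-line → (4,5), t=3.0200
    cross x-line → (5,5), t=4.0530
    cross y-line → (5,6), t=5.0200
    cross x-line → (6,6), t=5.2077
    cross x-line → (7,6), t=6.3624 (wall)
  → r_3 = 6.3624
beam 4: φ=0°, α=75°
  d=(0.2588,0.9659)  start (1,3)  tX=1.9705 tY=0.5280  stride 1/|dx|=3.8637 1/|dy|=1.0353
    cross y-line → (1,4), t=0.5280
    cross y-line → (1,5), t=1.5633
    cross x-line → (2,5), t=1.9705
    cross y-line → (2,6), t=2.5985
    cross y-line → (2,7), t=3.6338 (wall)
  → r_4 = 3.6338
beam 5: φ=45°, α=120°
  d=(-0.5000,0.8660)  start (1,3)  tX=0.9800 tY=0.5889  stride 1/|dx|=2.0000 1/|dy|=1.1547
    cross y-line → (1,4), t=0.5889
    cross x-line → (0,4), t=0.9800 (wall)
  → r_5 = 0.9800
beam 6: φ=90°, α=165°
  d=(-0.9659,0.2588)  start (1,3)  tX=0.5073 tY=1.9705  stride 1/|dx|=1.0353 1/|dy|=3.8637
    cross x-line → (0,3), t=0.5073 (wall)
  → r_6 = 0.5073
beam 7: φ=135°, α=210°
  d=(-0.8660,-0.5000)  start (1,3)  tX=0.5658 tY=0.9800  stride 1/|dx|=1.1547 1/|dy|=2.0000
    cross x-line → (0,3), t=0.5658 (wall)
  → r_7 = 0.5658

ranges = [0.5658, 5.7044, 6.3624, 3.6338, 0.9800, 0.5073, 0.5658]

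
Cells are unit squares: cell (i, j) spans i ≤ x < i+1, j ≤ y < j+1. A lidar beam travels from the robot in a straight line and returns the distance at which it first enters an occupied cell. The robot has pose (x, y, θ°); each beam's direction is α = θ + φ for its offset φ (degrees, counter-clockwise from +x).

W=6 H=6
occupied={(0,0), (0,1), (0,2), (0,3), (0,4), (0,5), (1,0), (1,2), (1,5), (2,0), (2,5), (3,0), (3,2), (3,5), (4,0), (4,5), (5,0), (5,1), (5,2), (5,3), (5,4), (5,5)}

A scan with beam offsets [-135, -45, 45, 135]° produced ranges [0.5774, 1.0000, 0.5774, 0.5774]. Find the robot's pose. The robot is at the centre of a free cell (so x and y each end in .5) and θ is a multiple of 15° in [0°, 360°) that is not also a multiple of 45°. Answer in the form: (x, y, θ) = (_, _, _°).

(x, y, θ) = (1.5, 1.5, 15°)

The pose lattice has 14·16 = 224 candidates. Test each by forward raycasting.
  (2.5, 2.5, 345°): beam 2 = 1.7321 ≠ 1.0000 ✗
  (3.5, 1.5, 345°): beam 1 = 1.0000 ≠ 0.5774 ✗
  (2.5, 3.5, 30°): beam 1 = 2.5882 ≠ 0.5774 ✗
  (2.5, 1.5, 105°): beam 1 = 1.0000 ≠ 0.5774 ✗
  …
  (1.5, 1.5, 15°): r_1=0.5774, r_2=1.0000, r_3=0.5774, r_4=0.5774 — all match ✓
Only this pose fits every beam.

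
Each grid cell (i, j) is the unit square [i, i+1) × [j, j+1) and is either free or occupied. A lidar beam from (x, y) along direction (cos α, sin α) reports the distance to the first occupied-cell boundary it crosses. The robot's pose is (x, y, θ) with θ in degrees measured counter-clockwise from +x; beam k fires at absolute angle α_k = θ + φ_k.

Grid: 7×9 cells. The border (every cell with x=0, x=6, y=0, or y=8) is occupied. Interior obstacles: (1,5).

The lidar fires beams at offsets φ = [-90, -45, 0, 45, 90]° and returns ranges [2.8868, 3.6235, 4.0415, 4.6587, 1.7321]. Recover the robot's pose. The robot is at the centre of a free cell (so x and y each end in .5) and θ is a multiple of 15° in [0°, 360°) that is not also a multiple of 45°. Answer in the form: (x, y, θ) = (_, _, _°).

Enumerate (i+0.5, j+0.5, θ) over the 34 free cells and 16 admissible headings. For each, cast all 5 beams and compare to the given ranges.
  (4.5, 1.5, 300°): beam 1 = 1.0000 ≠ 2.8868 ✗
  (1.5, 7.5, 240°): beam 1 = 0.5774 ≠ 2.8868 ✗
  (4.5, 4.5, 60°): beam 1 = 1.7321 ≠ 2.8868 ✗
  (2.5, 2.5, 285°): beam 1 = 1.5529 ≠ 2.8868 ✗
  (5.5, 3.5, 300°): beam 1 = 5.0000 ≠ 2.8868 ✗
  …
  (2.5, 3.5, 30°): r_1=2.8868, r_2=3.6235, r_3=4.0415, r_4=4.6587, r_5=1.7321 — all match ✓
Unique over the lattice → pose = (2.5, 3.5, 30°).

(x, y, θ) = (2.5, 3.5, 30°)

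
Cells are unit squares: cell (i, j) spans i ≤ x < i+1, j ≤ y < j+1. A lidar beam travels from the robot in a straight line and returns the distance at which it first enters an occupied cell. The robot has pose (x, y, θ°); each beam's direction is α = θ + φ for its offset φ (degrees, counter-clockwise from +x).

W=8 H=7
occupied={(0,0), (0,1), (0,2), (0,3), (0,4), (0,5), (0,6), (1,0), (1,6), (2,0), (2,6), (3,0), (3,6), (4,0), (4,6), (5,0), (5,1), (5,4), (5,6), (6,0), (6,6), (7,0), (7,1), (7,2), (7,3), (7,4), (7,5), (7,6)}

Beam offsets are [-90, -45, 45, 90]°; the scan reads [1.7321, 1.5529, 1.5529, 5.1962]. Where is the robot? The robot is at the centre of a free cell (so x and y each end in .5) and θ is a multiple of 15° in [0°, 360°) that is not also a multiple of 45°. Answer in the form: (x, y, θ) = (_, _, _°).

The pose lattice has 28·16 = 448 candidates. Test each by forward raycasting.
  (5.5, 3.5, 210°): beam 1 = 0.5774 ≠ 1.7321 ✗
  (2.5, 2.5, 165°): beam 1 = 3.6235 ≠ 1.7321 ✗
  (4.5, 3.5, 150°): beam 1 = 1.0000 ≠ 1.7321 ✗
  (2.5, 2.5, 210°): beam 1 = 3.0000 ≠ 1.7321 ✗
  …
  (5.5, 2.5, 60°): r_1=1.7321, r_2=1.5529, r_3=1.5529, r_4=5.1962 — all match ✓
No second candidate reproduces the full scan.

(x, y, θ) = (5.5, 2.5, 60°)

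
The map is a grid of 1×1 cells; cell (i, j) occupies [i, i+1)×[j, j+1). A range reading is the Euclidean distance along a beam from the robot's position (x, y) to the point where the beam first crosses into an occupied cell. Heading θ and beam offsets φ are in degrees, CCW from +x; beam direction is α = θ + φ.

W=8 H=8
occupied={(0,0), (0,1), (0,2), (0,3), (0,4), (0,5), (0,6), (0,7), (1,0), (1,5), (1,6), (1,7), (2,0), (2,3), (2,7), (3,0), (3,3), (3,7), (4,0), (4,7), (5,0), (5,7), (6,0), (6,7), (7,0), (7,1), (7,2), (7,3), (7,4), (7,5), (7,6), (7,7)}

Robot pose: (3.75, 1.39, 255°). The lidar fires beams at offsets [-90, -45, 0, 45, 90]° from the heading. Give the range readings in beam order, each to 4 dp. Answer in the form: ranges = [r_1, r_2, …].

ranges = [2.8470, 0.7800, 0.4038, 0.4503, 1.5068]

beam 1: φ=-90°, α=165°
  dir = (cos 165°, sin 165°) = (-0.9659, 0.2588); from cell (3,1)
  next x-line at t=0.7765, next y-line at t=2.3569; Δt_x=1.0353, Δt_y=3.8637
    x: enter (2,1) at t=0.7765
    x: enter (1,1) at t=1.8117
    y: enter (1,2) at t=2.3569
    x: enter (0,2) at t=2.8470 ← occupied
  → r_1 = 2.8470
beam 2: φ=-45°, α=210°
  dir = (cos 210°, sin 210°) = (-0.8660, -0.5000); from cell (3,1)
  next x-line at t=0.8660, next y-line at t=0.7800; Δt_x=1.1547, Δt_y=2.0000
    y: enter (3,0) at t=0.7800 ← occupied
  → r_2 = 0.7800
beam 3: φ=0°, α=255°
  dir = (cos 255°, sin 255°) = (-0.2588, -0.9659); from cell (3,1)
  next x-line at t=2.8978, next y-line at t=0.4038; Δt_x=3.8637, Δt_y=1.0353
    y: enter (3,0) at t=0.4038 ← occupied
  → r_3 = 0.4038
beam 4: φ=45°, α=300°
  dir = (cos 300°, sin 300°) = (0.5000, -0.8660); from cell (3,1)
  next x-line at t=0.5000, next y-line at t=0.4503; Δt_x=2.0000, Δt_y=1.1547
    y: enter (3,0) at t=0.4503 ← occupied
  → r_4 = 0.4503
beam 5: φ=90°, α=345°
  dir = (cos 345°, sin 345°) = (0.9659, -0.2588); from cell (3,1)
  next x-line at t=0.2588, next y-line at t=1.5068; Δt_x=1.0353, Δt_y=3.8637
    x: enter (4,1) at t=0.2588
    x: enter (5,1) at t=1.2941
    y: enter (5,0) at t=1.5068 ← occupied
  → r_5 = 1.5068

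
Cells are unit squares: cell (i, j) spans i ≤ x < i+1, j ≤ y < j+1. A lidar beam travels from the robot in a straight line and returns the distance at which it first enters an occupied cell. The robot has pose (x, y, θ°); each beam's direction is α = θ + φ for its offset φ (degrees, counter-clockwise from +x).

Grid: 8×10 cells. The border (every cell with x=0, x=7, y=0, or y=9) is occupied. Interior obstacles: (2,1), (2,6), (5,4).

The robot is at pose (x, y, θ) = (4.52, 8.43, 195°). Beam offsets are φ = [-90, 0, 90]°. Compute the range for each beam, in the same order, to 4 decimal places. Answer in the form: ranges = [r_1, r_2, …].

ranges = [0.5901, 3.6442, 3.5510]

beam 1: φ=-90°, α=105°
  cosα=-0.2588 sinα=0.9659 | (4,8) | tMaxX 2.0091 tMaxY 0.5901 | tΔX 3.8637 tΔY 1.0353
    t=0.5901 [y] (4,9) — stop
  → r_1 = 0.5901
beam 2: φ=0°, α=195°
  cosα=-0.9659 sinα=-0.2588 | (4,8) | tMaxX 0.5383 tMaxY 1.6614 | tΔX 1.0353 tΔY 3.8637
    t=0.5383 [x] (3,8)
    t=1.5736 [x] (2,8)
    t=1.6614 [y] (2,7)
    t=2.6089 [x] (1,7)
    t=3.6442 [x] (0,7) — stop
  → r_2 = 3.6442
beam 3: φ=90°, α=285°
  cosα=0.2588 sinα=-0.9659 | (4,8) | tMaxX 1.8546 tMaxY 0.4452 | tΔX 3.8637 tΔY 1.0353
    t=0.4452 [y] (4,7)
    t=1.4804 [y] (4,6)
    t=1.8546 [x] (5,6)
    t=2.5157 [y] (5,5)
    t=3.5510 [y] (5,4) — stop
  → r_3 = 3.5510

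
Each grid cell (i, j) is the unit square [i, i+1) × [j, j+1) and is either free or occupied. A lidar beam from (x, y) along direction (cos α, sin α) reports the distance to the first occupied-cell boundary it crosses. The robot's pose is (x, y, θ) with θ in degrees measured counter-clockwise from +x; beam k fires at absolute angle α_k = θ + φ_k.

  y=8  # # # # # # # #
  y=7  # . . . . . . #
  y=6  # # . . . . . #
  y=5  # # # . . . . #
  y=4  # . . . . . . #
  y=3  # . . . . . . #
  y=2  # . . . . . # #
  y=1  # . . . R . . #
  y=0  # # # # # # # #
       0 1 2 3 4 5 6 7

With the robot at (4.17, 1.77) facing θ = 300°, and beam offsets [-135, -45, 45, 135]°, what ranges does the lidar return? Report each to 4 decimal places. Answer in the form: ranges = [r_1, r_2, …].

ranges = [3.2818, 0.7972, 2.9298, 6.4498]

beam 1: φ=-135°, α=165°
  dir = (cos 165°, sin 165°) = (-0.9659, 0.2588); from cell (4,1)
  next x-line at t=0.1760, next y-line at t=0.8887; Δt_x=1.0353, Δt_y=3.8637
    x: enter (3,1) at t=0.1760
    y: enter (3,2) at t=0.8887
    x: enter (2,2) at t=1.2113
    x: enter (1,2) at t=2.2465
    x: enter (0,2) at t=3.2818 ← occupied
  → r_1 = 3.2818
beam 2: φ=-45°, α=255°
  dir = (cos 255°, sin 255°) = (-0.2588, -0.9659); from cell (4,1)
  next x-line at t=0.6568, next y-line at t=0.7972; Δt_x=3.8637, Δt_y=1.0353
    x: enter (3,1) at t=0.6568
    y: enter (3,0) at t=0.7972 ← occupied
  → r_2 = 0.7972
beam 3: φ=45°, α=345°
  dir = (cos 345°, sin 345°) = (0.9659, -0.2588); from cell (4,1)
  next x-line at t=0.8593, next y-line at t=2.9751; Δt_x=1.0353, Δt_y=3.8637
    x: enter (5,1) at t=0.8593
    x: enter (6,1) at t=1.8946
    x: enter (7,1) at t=2.9298 ← occupied
  → r_3 = 2.9298
beam 4: φ=135°, α=75°
  dir = (cos 75°, sin 75°) = (0.2588, 0.9659); from cell (4,1)
  next x-line at t=3.2069, next y-line at t=0.2381; Δt_x=3.8637, Δt_y=1.0353
    y: enter (4,2) at t=0.2381
    y: enter (4,3) at t=1.2734
    y: enter (4,4) at t=2.3087
    x: enter (5,4) at t=3.2069
    y: enter (5,5) at t=3.3439
    y: enter (5,6) at t=4.3792
    y: enter (5,7) at t=5.4145
    y: enter (5,8) at t=6.4498 ← occupied
  → r_4 = 6.4498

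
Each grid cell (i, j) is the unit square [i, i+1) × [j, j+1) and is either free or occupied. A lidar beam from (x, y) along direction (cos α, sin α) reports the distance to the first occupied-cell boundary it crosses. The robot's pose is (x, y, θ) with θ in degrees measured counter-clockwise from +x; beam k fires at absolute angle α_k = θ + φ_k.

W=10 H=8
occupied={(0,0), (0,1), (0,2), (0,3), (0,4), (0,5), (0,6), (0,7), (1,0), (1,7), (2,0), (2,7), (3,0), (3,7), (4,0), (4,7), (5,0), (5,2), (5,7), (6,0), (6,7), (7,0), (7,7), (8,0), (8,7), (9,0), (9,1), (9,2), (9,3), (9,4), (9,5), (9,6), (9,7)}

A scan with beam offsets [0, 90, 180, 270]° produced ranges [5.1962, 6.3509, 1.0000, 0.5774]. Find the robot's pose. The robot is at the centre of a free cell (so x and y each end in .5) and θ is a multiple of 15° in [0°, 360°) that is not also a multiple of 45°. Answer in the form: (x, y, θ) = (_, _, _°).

Candidates: 47 free-cell centres × 16 headings = 752 poses. Raycast each; keep the one whose scan matches to 4 dp.
  (1.5, 5.5, 15°): beam 1 = 5.7956 ≠ 5.1962 ✗
  (3.5, 2.5, 210°): beam 1 = 2.8868 ≠ 5.1962 ✗
  (8.5, 4.5, 330°): beam 1 = 0.5774 ≠ 5.1962 ✗
  (7.5, 4.5, 75°): beam 1 = 2.5882 ≠ 5.1962 ✗
  …
  (5.5, 6.5, 210°): r_1=5.1962, r_2=6.3509, r_3=1.0000, r_4=0.5774 — all match ✓
Only this pose fits every beam.

(x, y, θ) = (5.5, 6.5, 210°)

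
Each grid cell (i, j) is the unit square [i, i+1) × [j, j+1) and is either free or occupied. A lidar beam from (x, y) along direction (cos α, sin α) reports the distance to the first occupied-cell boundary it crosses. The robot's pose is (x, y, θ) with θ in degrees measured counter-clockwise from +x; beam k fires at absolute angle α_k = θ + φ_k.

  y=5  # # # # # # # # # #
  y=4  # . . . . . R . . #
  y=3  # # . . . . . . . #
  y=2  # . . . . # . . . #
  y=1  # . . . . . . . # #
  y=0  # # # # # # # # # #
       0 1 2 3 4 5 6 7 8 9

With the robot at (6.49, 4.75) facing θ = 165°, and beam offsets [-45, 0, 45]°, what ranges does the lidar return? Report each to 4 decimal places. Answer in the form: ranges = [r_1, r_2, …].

beam 1: φ=-45°, α=120°
  direction (-0.5000, 0.8660); cell (6,4); t to first gridline: x 0.9800, y 0.2887 (then +2.0000 / +1.1547)
    (6,5) via y @ 0.2887  # hit
  → r_1 = 0.2887
beam 2: φ=0°, α=165°
  direction (-0.9659, 0.2588); cell (6,4); t to first gridline: x 0.5073, y 0.9659 (then +1.0353 / +3.8637)
    (5,4) via x @ 0.5073
    (5,5) via y @ 0.9659  # hit
  → r_2 = 0.9659
beam 3: φ=45°, α=210°
  direction (-0.8660, -0.5000); cell (6,4); t to first gridline: x 0.5658, y 1.5000 (then +1.1547 / +2.0000)
    (5,4) via x @ 0.5658
    (5,3) via y @ 1.5000
    (4,3) via x @ 1.7205
    (3,3) via x @ 2.8752
    (3,2) via y @ 3.5000
    (2,2) via x @ 4.0299
    (1,2) via x @ 5.1846
    (1,1) via y @ 5.5000
    (0,1) via x @ 6.3393  # hit
  → r_3 = 6.3393

ranges = [0.2887, 0.9659, 6.3393]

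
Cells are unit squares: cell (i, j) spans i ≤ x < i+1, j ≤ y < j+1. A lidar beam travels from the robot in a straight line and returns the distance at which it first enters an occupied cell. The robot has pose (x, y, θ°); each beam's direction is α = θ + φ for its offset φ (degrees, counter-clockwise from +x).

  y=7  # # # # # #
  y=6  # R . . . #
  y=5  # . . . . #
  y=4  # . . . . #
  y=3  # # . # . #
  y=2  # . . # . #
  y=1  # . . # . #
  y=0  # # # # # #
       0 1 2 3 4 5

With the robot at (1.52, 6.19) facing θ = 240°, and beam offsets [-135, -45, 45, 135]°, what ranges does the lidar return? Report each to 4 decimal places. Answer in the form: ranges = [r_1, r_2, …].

beam 1: φ=-135°, α=105°
  dir = (cos 105°, sin 105°) = (-0.2588, 0.9659); from cell (1,6)
  next x-line at t=2.0091, next y-line at t=0.8386; Δt_x=3.8637, Δt_y=1.0353
    y: enter (1,7) at t=0.8386 ← occupied
  → r_1 = 0.8386
beam 2: φ=-45°, α=195°
  dir = (cos 195°, sin 195°) = (-0.9659, -0.2588); from cell (1,6)
  next x-line at t=0.5383, next y-line at t=0.7341; Δt_x=1.0353, Δt_y=3.8637
    x: enter (0,6) at t=0.5383 ← occupied
  → r_2 = 0.5383
beam 3: φ=45°, α=285°
  dir = (cos 285°, sin 285°) = (0.2588, -0.9659); from cell (1,6)
  next x-line at t=1.8546, next y-line at t=0.1967; Δt_x=3.8637, Δt_y=1.0353
    y: enter (1,5) at t=0.1967
    y: enter (1,4) at t=1.2320
    x: enter (2,4) at t=1.8546
    y: enter (2,3) at t=2.2673
    y: enter (2,2) at t=3.3025
    y: enter (2,1) at t=4.3378
    y: enter (2,0) at t=5.3731 ← occupied
  → r_3 = 5.3731
beam 4: φ=135°, α=15°
  dir = (cos 15°, sin 15°) = (0.9659, 0.2588); from cell (1,6)
  next x-line at t=0.4969, next y-line at t=3.1296; Δt_x=1.0353, Δt_y=3.8637
    x: enter (2,6) at t=0.4969
    x: enter (3,6) at t=1.5322
    x: enter (4,6) at t=2.5675
    y: enter (4,7) at t=3.1296 ← occupied
  → r_4 = 3.1296

ranges = [0.8386, 0.5383, 5.3731, 3.1296]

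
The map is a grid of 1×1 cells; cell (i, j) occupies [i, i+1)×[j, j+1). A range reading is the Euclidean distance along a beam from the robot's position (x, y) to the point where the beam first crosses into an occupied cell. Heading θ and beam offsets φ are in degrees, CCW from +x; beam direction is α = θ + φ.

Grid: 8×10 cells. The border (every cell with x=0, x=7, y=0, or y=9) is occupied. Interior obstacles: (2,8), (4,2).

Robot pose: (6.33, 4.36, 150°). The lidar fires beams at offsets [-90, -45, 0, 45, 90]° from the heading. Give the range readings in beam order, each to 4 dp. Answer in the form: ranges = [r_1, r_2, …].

beam 1: φ=-90°, α=60°
  direction (0.5000, 0.8660); cell (6,4); t to first gridline: x 1.3400, y 0.7390 (then +2.0000 / +1.1547)
    (6,5) via y @ 0.7390
    (7,5) via x @ 1.3400  # hit
  → r_1 = 1.3400
beam 2: φ=-45°, α=105°
  direction (-0.2588, 0.9659); cell (6,4); t to first gridline: x 1.2750, y 0.6626 (then +3.8637 / +1.0353)
    (6,5) via y @ 0.6626
    (5,5) via x @ 1.2750
    (5,6) via y @ 1.6979
    (5,7) via y @ 2.7331
    (5,8) via y @ 3.7684
    (5,9) via y @ 4.8037  # hit
  → r_2 = 4.8037
beam 3: φ=0°, α=150°
  direction (-0.8660, 0.5000); cell (6,4); t to first gridline: x 0.3811, y 1.2800 (then +1.1547 / +2.0000)
    (5,4) via x @ 0.3811
    (5,5) via y @ 1.2800
    (4,5) via x @ 1.5358
    (3,5) via x @ 2.6905
    (3,6) via y @ 3.2800
    (2,6) via x @ 3.8452
    (1,6) via x @ 4.9999
    (1,7) via y @ 5.2800
    (0,7) via x @ 6.1546  # hit
  → r_3 = 6.1546
beam 4: φ=45°, α=195°
  direction (-0.9659, -0.2588); cell (6,4); t to first gridline: x 0.3416, y 1.3909 (then +1.0353 / +3.8637)
    (5,4) via x @ 0.3416
    (4,4) via x @ 1.3769
    (4,3) via y @ 1.3909
    (3,3) via x @ 2.4122
    (2,3) via x @ 3.4475
    (1,3) via x @ 4.4827
    (1,2) via y @ 5.2546
    (0,2) via x @ 5.5180  # hit
  → r_4 = 5.5180
beam 5: φ=90°, α=240°
  direction (-0.5000, -0.8660); cell (6,4); t to first gridline: x 0.6600, y 0.4157 (then +2.0000 / +1.1547)
    (6,3) via y @ 0.4157
    (5,3) via x @ 0.6600
    (5,2) via y @ 1.5704
    (4,2) via x @ 2.6600  # hit
  → r_5 = 2.6600

ranges = [1.3400, 4.8037, 6.1546, 5.5180, 2.6600]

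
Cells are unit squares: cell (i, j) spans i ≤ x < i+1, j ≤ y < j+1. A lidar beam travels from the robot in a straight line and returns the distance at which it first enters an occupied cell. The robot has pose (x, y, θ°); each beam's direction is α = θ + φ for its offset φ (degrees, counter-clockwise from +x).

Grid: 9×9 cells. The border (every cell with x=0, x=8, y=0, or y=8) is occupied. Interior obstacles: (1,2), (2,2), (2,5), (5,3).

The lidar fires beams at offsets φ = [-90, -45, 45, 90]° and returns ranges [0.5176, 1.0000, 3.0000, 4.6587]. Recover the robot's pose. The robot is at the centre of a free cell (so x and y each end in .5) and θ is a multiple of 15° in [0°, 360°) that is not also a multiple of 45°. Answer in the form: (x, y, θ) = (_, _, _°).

Enumerate (i+0.5, j+0.5, θ) over the 45 free cells and 16 admissible headings. For each, cast all 4 beams and compare to the given ranges.
  (2.5, 7.5, 165°): beam 2 = 0.5774 ≠ 1.0000 ✗
  (7.5, 4.5, 60°): beam 1 = 0.5774 ≠ 0.5176 ✗
  (5.5, 7.5, 300°): beam 1 = 3.0000 ≠ 0.5176 ✗
  (4.5, 6.5, 285°): beam 1 = 1.9319 ≠ 0.5176 ✗
  (1.5, 6.5, 330°): beam 1 = 1.0000 ≠ 0.5176 ✗
  …
  (7.5, 6.5, 105°): r_1=0.5176, r_2=1.0000, r_3=3.0000, r_4=4.6587 — all match ✓
No second candidate reproduces the full scan.

(x, y, θ) = (7.5, 6.5, 105°)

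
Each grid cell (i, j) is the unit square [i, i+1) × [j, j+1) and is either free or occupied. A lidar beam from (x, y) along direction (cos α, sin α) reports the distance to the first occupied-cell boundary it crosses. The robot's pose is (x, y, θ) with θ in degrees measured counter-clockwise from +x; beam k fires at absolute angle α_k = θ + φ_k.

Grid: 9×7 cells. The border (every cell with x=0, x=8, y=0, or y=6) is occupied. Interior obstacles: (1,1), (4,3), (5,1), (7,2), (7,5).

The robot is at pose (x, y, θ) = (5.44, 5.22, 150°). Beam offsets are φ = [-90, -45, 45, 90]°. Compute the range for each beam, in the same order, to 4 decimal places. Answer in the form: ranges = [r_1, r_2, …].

beam 1: φ=-90°, α=60°
  cosα=0.5000 sinα=0.8660 | (5,5) | tMaxX 1.1200 tMaxY 0.9007 | tΔX 2.0000 tΔY 1.1547
    t=0.9007 [y] (5,6) — stop
  → r_1 = 0.9007
beam 2: φ=-45°, α=105°
  cosα=-0.2588 sinα=0.9659 | (5,5) | tMaxX 1.7000 tMaxY 0.8075 | tΔX 3.8637 tΔY 1.0353
    t=0.8075 [y] (5,6) — stop
  → r_2 = 0.8075
beam 3: φ=45°, α=195°
  cosα=-0.9659 sinα=-0.2588 | (5,5) | tMaxX 0.4555 tMaxY 0.8500 | tΔX 1.0353 tΔY 3.8637
    t=0.4555 [x] (4,5)
    t=0.8500 [y] (4,4)
    t=1.4908 [x] (3,4)
    t=2.5261 [x] (2,4)
    t=3.5614 [x] (1,4)
    t=4.5966 [x] (0,4) — stop
  → r_3 = 4.5966
beam 4: φ=90°, α=240°
  cosα=-0.5000 sinα=-0.8660 | (5,5) | tMaxX 0.8800 tMaxY 0.2540 | tΔX 2.0000 tΔY 1.1547
    t=0.2540 [y] (5,4)
    t=0.8800 [x] (4,4)
    t=1.4087 [y] (4,3) — stop
  → r_4 = 1.4087

ranges = [0.9007, 0.8075, 4.5966, 1.4087]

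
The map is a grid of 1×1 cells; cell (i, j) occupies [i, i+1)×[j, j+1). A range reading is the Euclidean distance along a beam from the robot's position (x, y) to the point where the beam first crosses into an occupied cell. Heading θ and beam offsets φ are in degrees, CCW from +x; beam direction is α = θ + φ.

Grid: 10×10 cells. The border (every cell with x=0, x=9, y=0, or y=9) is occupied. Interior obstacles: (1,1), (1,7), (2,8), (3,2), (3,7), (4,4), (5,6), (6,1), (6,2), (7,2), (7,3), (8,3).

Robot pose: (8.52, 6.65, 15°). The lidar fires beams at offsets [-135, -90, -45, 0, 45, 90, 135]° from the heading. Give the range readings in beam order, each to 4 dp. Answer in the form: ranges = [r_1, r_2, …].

ranges = [4.2147, 1.8546, 0.5543, 0.4969, 0.9600, 2.4329, 4.7000]

beam 1: φ=-135°, α=240°
  d=(-0.5000,-0.8660)  start (8,6)  tX=1.0400 tY=0.7506  stride 1/|dx|=2.0000 1/|dy|=1.1547
    cross y-line → (8,5), t=0.7506
    cross x-line → (7,5), t=1.0400
    cross y-line → (7,4), t=1.9053
    cross x-line → (6,4), t=3.0400
    cross y-line → (6,3), t=3.0600
    cross y-line → (6,2), t=4.2147 (wall)
  → r_1 = 4.2147
beam 2: φ=-90°, α=285°
  d=(0.2588,-0.9659)  start (8,6)  tX=1.8546 tY=0.6729  stride 1/|dx|=3.8637 1/|dy|=1.0353
    cross y-line → (8,5), t=0.6729
    cross y-line → (8,4), t=1.7082
    cross x-line → (9,4), t=1.8546 (wall)
  → r_2 = 1.8546
beam 3: φ=-45°, α=330°
  d=(0.8660,-0.5000)  start (8,6)  tX=0.5543 tY=1.3000  stride 1/|dx|=1.1547 1/|dy|=2.0000
    cross x-line → (9,6), t=0.5543 (wall)
  → r_3 = 0.5543
beam 4: φ=0°, α=15°
  d=(0.9659,0.2588)  start (8,6)  tX=0.4969 tY=1.3523  stride 1/|dx|=1.0353 1/|dy|=3.8637
    cross x-line → (9,6), t=0.4969 (wall)
  → r_4 = 0.4969
beam 5: φ=45°, α=60°
  d=(0.5000,0.8660)  start (8,6)  tX=0.9600 tY=0.4041  stride 1/|dx|=2.0000 1/|dy|=1.1547
    cross y-line → (8,7), t=0.4041
    cross x-line → (9,7), t=0.9600 (wall)
  → r_5 = 0.9600
beam 6: φ=90°, α=105°
  d=(-0.2588,0.9659)  start (8,6)  tX=2.0091 tY=0.3623  stride 1/|dx|=3.8637 1/|dy|=1.0353
    cross y-line → (8,7), t=0.3623
    cross y-line → (8,8), t=1.3976
    cross x-line → (7,8), t=2.0091
    cross y-line → (7,9), t=2.4329 (wall)
  → r_6 = 2.4329
beam 7: φ=135°, α=150°
  d=(-0.8660,0.5000)  start (8,6)  tX=0.6004 tY=0.7000  stride 1/|dx|=1.1547 1/|dy|=2.0000
    cross x-line → (7,6), t=0.6004
    cross y-line → (7,7), t=0.7000
    cross x-line → (6,7), t=1.7551
    cross y-line → (6,8), t=2.7000
    cross x-line → (5,8), t=2.9098
    cross x-line → (4,8), t=4.0645
    cross y-line → (4,9), t=4.7000 (wall)
  → r_7 = 4.7000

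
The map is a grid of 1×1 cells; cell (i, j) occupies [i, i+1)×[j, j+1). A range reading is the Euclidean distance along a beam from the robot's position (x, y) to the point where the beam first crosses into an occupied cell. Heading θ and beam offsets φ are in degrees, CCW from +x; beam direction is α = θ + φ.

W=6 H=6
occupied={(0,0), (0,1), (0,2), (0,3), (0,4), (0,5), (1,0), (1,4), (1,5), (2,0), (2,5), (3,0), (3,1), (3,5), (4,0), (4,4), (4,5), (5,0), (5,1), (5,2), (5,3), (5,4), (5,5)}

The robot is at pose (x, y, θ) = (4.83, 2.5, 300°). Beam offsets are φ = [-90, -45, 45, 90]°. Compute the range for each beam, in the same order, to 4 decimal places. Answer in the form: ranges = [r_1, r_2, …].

ranges = [1.0000, 1.5529, 0.1760, 0.1963]

beam 1: φ=-90°, α=210°
  dir = (cos 210°, sin 210°) = (-0.8660, -0.5000); from cell (4,2)
  next x-line at t=0.9584, next y-line at t=1.0000; Δt_x=1.1547, Δt_y=2.0000
    x: enter (3,2) at t=0.9584
    y: enter (3,1) at t=1.0000 ← occupied
  → r_1 = 1.0000
beam 2: φ=-45°, α=255°
  dir = (cos 255°, sin 255°) = (-0.2588, -0.9659); from cell (4,2)
  next x-line at t=3.2069, next y-line at t=0.5176; Δt_x=3.8637, Δt_y=1.0353
    y: enter (4,1) at t=0.5176
    y: enter (4,0) at t=1.5529 ← occupied
  → r_2 = 1.5529
beam 3: φ=45°, α=345°
  dir = (cos 345°, sin 345°) = (0.9659, -0.2588); from cell (4,2)
  next x-line at t=0.1760, next y-line at t=1.9319; Δt_x=1.0353, Δt_y=3.8637
    x: enter (5,2) at t=0.1760 ← occupied
  → r_3 = 0.1760
beam 4: φ=90°, α=30°
  dir = (cos 30°, sin 30°) = (0.8660, 0.5000); from cell (4,2)
  next x-line at t=0.1963, next y-line at t=1.0000; Δt_x=1.1547, Δt_y=2.0000
    x: enter (5,2) at t=0.1963 ← occupied
  → r_4 = 0.1963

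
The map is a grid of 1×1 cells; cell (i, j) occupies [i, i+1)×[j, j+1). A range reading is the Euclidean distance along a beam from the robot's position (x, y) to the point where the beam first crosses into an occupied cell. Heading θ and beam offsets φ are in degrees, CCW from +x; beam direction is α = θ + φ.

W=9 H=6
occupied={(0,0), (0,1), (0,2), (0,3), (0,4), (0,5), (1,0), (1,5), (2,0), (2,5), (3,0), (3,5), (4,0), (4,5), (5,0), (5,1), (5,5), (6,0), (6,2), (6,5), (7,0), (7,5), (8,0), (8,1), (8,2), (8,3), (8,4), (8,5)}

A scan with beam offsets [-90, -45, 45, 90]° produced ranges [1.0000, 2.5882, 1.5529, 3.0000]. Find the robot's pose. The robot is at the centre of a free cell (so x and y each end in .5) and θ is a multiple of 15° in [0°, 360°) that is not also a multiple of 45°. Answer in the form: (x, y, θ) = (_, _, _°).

Candidates: 26 free-cell centres × 16 headings = 416 poses. Raycast each; keep the one whose scan matches to 4 dp.
  (4.5, 3.5, 120°): beam 1 = 3.0000 ≠ 1.0000 ✗
  (1.5, 4.5, 240°): beam 1 = 0.5774 ≠ 1.0000 ✗
  (6.5, 1.5, 330°): beam 1 = 0.5774 ≠ 1.0000 ✗
  (5.5, 4.5, 15°): beam 1 = 1.9319 ≠ 1.0000 ✗
  …
  (5.5, 3.5, 60°): r_1=1.0000, r_2=2.5882, r_3=1.5529, r_4=3.0000 — all match ✓
Only this pose fits every beam.

(x, y, θ) = (5.5, 3.5, 60°)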